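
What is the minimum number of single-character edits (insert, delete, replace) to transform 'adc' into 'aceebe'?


Building DP table for s1='adc' (len 3) and s2='aceebe' (len 6):
       a  c  e  e  b  e
    0  1  2  3  4  5  6
  a 1  0  1  2  3  4  5
  d 2  1  1  2  3  4  5
  c 3  2  1  2  3  4  5
Edit distance = dp[3][6] = 5

5


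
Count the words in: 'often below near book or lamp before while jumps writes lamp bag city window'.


Counting words by splitting on spaces:
  Word 1: 'often'
  Word 2: 'below'
  Word 3: 'near'
  Word 4: 'book'
  Word 5: 'or'
  Word 6: 'lamp'
  Word 7: 'before'
  Word 8: 'while'
  Word 9: 'jumps'
  Word 10: 'writes'
  Word 11: 'lamp'
  Word 12: 'bag'
  Word 13: 'city'
  Word 14: 'window'
Total words: 14

14


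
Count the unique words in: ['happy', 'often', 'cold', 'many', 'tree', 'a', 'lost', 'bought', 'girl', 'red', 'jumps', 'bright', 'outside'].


Listing all tokens and tracking unique types:
  Token 1: 'happy' -> NEW (unique so far: 1)
  Token 2: 'often' -> NEW (unique so far: 2)
  Token 3: 'cold' -> NEW (unique so far: 3)
  Token 4: 'many' -> NEW (unique so far: 4)
  Token 5: 'tree' -> NEW (unique so far: 5)
  Token 6: 'a' -> NEW (unique so far: 6)
  Token 7: 'lost' -> NEW (unique so far: 7)
  Token 8: 'bought' -> NEW (unique so far: 8)
  Token 9: 'girl' -> NEW (unique so far: 9)
  Token 10: 'red' -> NEW (unique so far: 10)
  Token 11: 'jumps' -> NEW (unique so far: 11)
  Token 12: 'bright' -> NEW (unique so far: 12)
  Token 13: 'outside' -> NEW (unique so far: 13)
Unique types: ('a', 'bought', 'bright', 'cold', 'girl', 'happy', 'jumps', 'lost', 'many', 'often', 'outside', 'red', 'tree')
Vocabulary size: 13

13


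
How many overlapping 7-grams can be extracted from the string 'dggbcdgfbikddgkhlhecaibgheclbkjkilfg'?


String 'dggbcdgfbikddgkhlhecaibgheclbkjkilfg' has length L = 36.
Number of overlapping n-grams = L - n + 1
Substituting: 36 - 7 + 1 = 30

30


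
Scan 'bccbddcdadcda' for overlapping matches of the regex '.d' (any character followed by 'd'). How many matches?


Pattern: .d means any character followed by 'd'.
Scanning 'bccbddcdadcda' position-by-position:
  Pos 0: window 'bc' -> no
  Pos 1: window 'cc' -> no
  Pos 2: window 'cb' -> no
  Pos 3: window 'bd' -> MATCH
  Pos 4: window 'dd' -> MATCH
  Pos 5: window 'dc' -> no
  Pos 6: window 'cd' -> MATCH
  Pos 7: window 'da' -> no
  Pos 8: window 'ad' -> MATCH
  Pos 9: window 'dc' -> no
  Pos 10: window 'cd' -> MATCH
  Pos 11: window 'da' -> no
  Pos 12: window 'a' -> no
Total matches: 5

5


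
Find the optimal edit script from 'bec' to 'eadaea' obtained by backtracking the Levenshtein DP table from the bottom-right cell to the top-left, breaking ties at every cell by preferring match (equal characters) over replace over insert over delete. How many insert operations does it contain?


Edit distance = 5. Backtracking from cell (3, 6) with preference match > replace > insert > delete,
then listing the resulting alignment 'bec' -> 'eadaea' left to right:
  Step 1: insert 'e' [insertion #1]
  Step 2: insert 'a' [insertion #2]
  Step 3: insert 'd' [insertion #3]
  Step 4: replace b->a
  Step 5: keep 'e'
  Step 6: replace c->a
Total insertions: 3

3


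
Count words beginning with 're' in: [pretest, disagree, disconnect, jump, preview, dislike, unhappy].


Checking each word for prefix 're':
  'pretest' -> no (count: 0)
  'disagree' -> no (count: 0)
  'disconnect' -> no (count: 0)
  'jump' -> no (count: 0)
  'preview' -> no (count: 0)
  'dislike' -> no (count: 0)
  'unhappy' -> no (count: 0)
Total with prefix 're': 0

0


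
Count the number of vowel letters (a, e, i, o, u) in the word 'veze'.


Scanning each character of 'veze':
  Position 1: 'v' -> consonant (running count: 0)
  Position 2: 'e' -> vowel (running count: 1)
  Position 3: 'z' -> consonant (running count: 1)
  Position 4: 'e' -> vowel (running count: 2)
Total vowels: 2

2


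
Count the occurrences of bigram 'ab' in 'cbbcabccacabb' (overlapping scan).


Scanning 'cbbcabccacabb' for bigram 'ab':
  Position 0: 'cb' -> no
  Position 1: 'bb' -> no
  Position 2: 'bc' -> no
  Position 3: 'ca' -> no
  Position 4: 'ab' -> MATCH
  Position 5: 'bc' -> no
  Position 6: 'cc' -> no
  Position 7: 'ca' -> no
  Position 8: 'ac' -> no
  Position 9: 'ca' -> no
  Position 10: 'ab' -> MATCH
  Position 11: 'bb' -> no
Total matches: 2

2


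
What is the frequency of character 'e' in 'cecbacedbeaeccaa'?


Scanning 'cecbacedbeaeccaa' for 'e':
  Position 1: 'e' -> MATCH (count: 1)
  Position 6: 'e' -> MATCH (count: 2)
  Position 9: 'e' -> MATCH (count: 3)
  Position 11: 'e' -> MATCH (count: 4)
Total occurrences of 'e': 4

4


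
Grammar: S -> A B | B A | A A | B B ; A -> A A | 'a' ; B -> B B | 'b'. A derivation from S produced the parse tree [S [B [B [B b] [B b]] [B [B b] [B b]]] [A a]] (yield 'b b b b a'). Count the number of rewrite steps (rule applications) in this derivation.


Every bracketed nonterminal node [X ...] in the tree is produced by exactly one rule application.
Reading the tree off as a leftmost derivation:
  Step 1: S  =>  B A   (applied S -> B A)
  Step 2: B A  =>  B B A   (applied B -> B B)
  Step 3: B B A  =>  B B B A   (applied B -> B B)
  Step 4: B B B A  =>  b B B A   (applied B -> b)
  Step 5: b B B A  =>  b b B A   (applied B -> b)
  Step 6: b b B A  =>  b b B B A   (applied B -> B B)
  Step 7: b b B B A  =>  b b b B A   (applied B -> b)
  Step 8: b b b B A  =>  b b b b A   (applied B -> b)
  Step 9: b b b b A  =>  b b b b a   (applied A -> a)
Final yield: b b b b a
Total rewrite steps: 9

9


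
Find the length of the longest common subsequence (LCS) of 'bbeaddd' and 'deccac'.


DP table for LCS of 'bbeaddd' and 'deccac':
       d  e  c  c  a  c
    0  0  0  0  0  0  0
  b 0  0  0  0  0  0  0
  b 0  0  0  0  0  0  0
  e 0  0  1  1  1  1  1
  a 0  0  1  1  1  2  2
  d 0  1  1  1  1  2  2
  d 0  1  1  1  1  2  2
  d 0  1  1  1  1  2  2
LCS: 'ea'
LCS length = 2

2


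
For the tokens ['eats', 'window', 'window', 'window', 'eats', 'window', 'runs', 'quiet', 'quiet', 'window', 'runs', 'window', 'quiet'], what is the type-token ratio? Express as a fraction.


Tokens: 13
Unique types: ('eats', 'quiet', 'runs', 'window') = 4
TTR = 4/13
Already in lowest terms.

4/13


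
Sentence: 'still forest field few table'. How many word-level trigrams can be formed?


Word trigrams from [5] words:
  Trigram 1: (still forest field)
  Trigram 2: (forest field few)
  Trigram 3: (field few table)
Total word trigrams: 5 - 2 = 3

3


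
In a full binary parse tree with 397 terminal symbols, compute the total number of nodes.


Leaf nodes (terminals): 397
Internal nodes = n - 1 = 397 - 1 = 396
Total = leaves + internal = 397 + 396 = 793

793


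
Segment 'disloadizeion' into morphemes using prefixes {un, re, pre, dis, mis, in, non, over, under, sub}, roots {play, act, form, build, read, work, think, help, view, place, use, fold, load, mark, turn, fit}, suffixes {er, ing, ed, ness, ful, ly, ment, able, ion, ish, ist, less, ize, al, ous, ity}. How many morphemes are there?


Segmenting 'disloadizeion' against the inventory:
  'dis' -> prefix (morpheme 1)
  'load' -> root (morpheme 2)
  'ize' -> suffix (morpheme 3)
  'ion' -> suffix (morpheme 4)
Total morphemes: 4

4


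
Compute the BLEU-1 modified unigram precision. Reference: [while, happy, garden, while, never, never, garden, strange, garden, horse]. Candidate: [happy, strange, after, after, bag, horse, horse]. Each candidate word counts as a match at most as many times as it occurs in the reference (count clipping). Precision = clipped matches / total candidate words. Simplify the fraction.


Reference word counts: {'garden': 3, 'happy': 1, 'horse': 1, 'never': 2, 'strange': 1, 'while': 2}
Checking each candidate word (with clipping):
  'happy' -> in reference (ref count 1, used 1/1) -> match (matches: 1)
  'strange' -> in reference (ref count 1, used 1/1) -> match (matches: 2)
  'after' -> not in reference -> no match (matches: 2)
  'after' -> not in reference -> no match (matches: 2)
  'bag' -> not in reference -> no match (matches: 2)
  'horse' -> in reference (ref count 1, used 1/1) -> match (matches: 3)
  'horse' -> ref count 1 already used up (1/1) -> clipped, no match (matches: 3)
Clipped matches: 3, Candidate length: 7
Precision = 3/7

3/7


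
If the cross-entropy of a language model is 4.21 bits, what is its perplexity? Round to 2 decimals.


Perplexity formula: PP = 2^H
H = 4.21
PP = 2^4.21
Decompose: 2^4.21 = 2^4 * 2^0.21
2^4 = 16, 2^0.21 ~ 1.1566882
PP ~ 16 * 1.1566882 = 18.5070112
Rounded to 2 decimals: 18.51

18.51


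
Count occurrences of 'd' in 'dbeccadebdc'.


Scanning 'dbeccadebdc' for 'd':
  Position 0: 'd' -> MATCH (count: 1)
  Position 6: 'd' -> MATCH (count: 2)
  Position 9: 'd' -> MATCH (count: 3)
Total occurrences of 'd': 3

3


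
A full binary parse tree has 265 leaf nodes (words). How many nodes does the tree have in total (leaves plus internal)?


Leaf nodes (terminals): 265
Internal nodes = n - 1 = 265 - 1 = 264
Total = leaves + internal = 265 + 264 = 529

529


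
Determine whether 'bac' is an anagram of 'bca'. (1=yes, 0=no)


Sort characters of 'bac': 'abc'
Sort characters of 'bca': 'abc'
Sorted forms match -> they ARE anagrams
Result: 1

1


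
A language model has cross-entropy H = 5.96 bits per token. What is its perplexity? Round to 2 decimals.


Perplexity formula: PP = 2^H
H = 5.96
PP = 2^5.96
Decompose: 2^5.96 = 2^5 * 2^0.96
2^5 = 32, 2^0.96 ~ 1.9453099
PP ~ 32 * 1.9453099 = 62.2499168
Rounded to 2 decimals: 62.25

62.25


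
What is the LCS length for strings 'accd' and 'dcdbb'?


DP table for LCS of 'accd' and 'dcdbb':
       d  c  d  b  b
    0  0  0  0  0  0
  a 0  0  0  0  0  0
  c 0  0  1  1  1  1
  c 0  0  1  1  1  1
  d 0  1  1  2  2  2
LCS: 'cd'
LCS length = 2

2


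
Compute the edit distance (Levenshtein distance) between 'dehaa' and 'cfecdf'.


Building DP table for s1='dehaa' (len 5) and s2='cfecdf' (len 6):
       c  f  e  c  d  f
    0  1  2  3  4  5  6
  d 1  1  2  3  4  4  5
  e 2  2  2  2  3  4  5
  h 3  3  3  3  3  4  5
  a 4  4  4  4  4  4  5
  a 5  5  5  5  5  5  5
Edit distance = dp[5][6] = 5

5


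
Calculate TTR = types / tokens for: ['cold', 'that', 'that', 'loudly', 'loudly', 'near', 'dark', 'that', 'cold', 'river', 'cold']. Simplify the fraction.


Tokens: 11
Unique types: ('cold', 'dark', 'loudly', 'near', 'river', 'that') = 6
TTR = 6/11
Already in lowest terms.

6/11


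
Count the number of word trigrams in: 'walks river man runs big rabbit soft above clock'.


Word trigrams from [9] words:
  Trigram 1: (walks river man)
  Trigram 2: (river man runs)
  Trigram 3: (man runs big)
  Trigram 4: (runs big rabbit)
  Trigram 5: (big rabbit soft)
  Trigram 6: (rabbit soft above)
  Trigram 7: (soft above clock)
Total word trigrams: 9 - 2 = 7

7


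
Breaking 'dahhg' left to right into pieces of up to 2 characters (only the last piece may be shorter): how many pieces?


'dahhg' has 5 characters.
Chunking with max size 2:
  Chunk 1: 'da' (positions 0-1)
  Chunk 2: 'hh' (positions 2-3)
  Chunk 3: 'g' (positions 4-4)
Total chunks: ceil(5 / 2) = 3

3


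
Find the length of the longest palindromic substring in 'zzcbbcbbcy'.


Scanning 'zzcbbcbbcy' for palindromic substrings.
Substring at positions 2-8: 'cbbcbbc'.
Check: reverse('cbbcbbc') = 'cbbcbbc' -> palindrome confirmed.
Neighbouring characters ('z' / 'y') break symmetry, so it cannot extend further.
No longer palindromic substring exists; longest length = 7

7


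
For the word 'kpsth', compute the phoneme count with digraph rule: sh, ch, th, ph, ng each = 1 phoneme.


Parsing 'kpsth' greedily, digraphs first:
  'k' -> consonant phoneme (phonemes so far: 1)
  'p' -> consonant phoneme (phonemes so far: 2)
  's' -> consonant phoneme (phonemes so far: 3)
  'th' -> digraph (1 consonant phoneme) (phonemes so far: 4)
Total phonemes: 4

4


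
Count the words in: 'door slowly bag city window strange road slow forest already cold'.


Counting words by splitting on spaces:
  Word 1: 'door'
  Word 2: 'slowly'
  Word 3: 'bag'
  Word 4: 'city'
  Word 5: 'window'
  Word 6: 'strange'
  Word 7: 'road'
  Word 8: 'slow'
  Word 9: 'forest'
  Word 10: 'already'
  Word 11: 'cold'
Total words: 11

11


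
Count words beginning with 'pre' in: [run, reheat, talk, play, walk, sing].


Checking each word for prefix 'pre':
  'run' -> no (count: 0)
  'reheat' -> no (count: 0)
  'talk' -> no (count: 0)
  'play' -> no (count: 0)
  'walk' -> no (count: 0)
  'sing' -> no (count: 0)
Total with prefix 'pre': 0

0


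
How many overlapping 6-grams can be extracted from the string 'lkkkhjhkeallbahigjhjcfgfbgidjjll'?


String 'lkkkhjhkeallbahigjhjcfgfbgidjjll' has length L = 32.
Number of overlapping n-grams = L - n + 1
Substituting: 32 - 6 + 1 = 27

27


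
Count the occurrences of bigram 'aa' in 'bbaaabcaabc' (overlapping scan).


Scanning 'bbaaabcaabc' for bigram 'aa':
  Position 0: 'bb' -> no
  Position 1: 'ba' -> no
  Position 2: 'aa' -> MATCH
  Position 3: 'aa' -> MATCH
  Position 4: 'ab' -> no
  Position 5: 'bc' -> no
  Position 6: 'ca' -> no
  Position 7: 'aa' -> MATCH
  Position 8: 'ab' -> no
  Position 9: 'bc' -> no
Total matches: 3

3


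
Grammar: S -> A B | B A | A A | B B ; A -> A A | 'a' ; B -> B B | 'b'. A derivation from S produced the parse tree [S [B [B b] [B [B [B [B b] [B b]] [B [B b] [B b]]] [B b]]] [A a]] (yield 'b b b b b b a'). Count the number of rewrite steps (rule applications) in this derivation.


Every bracketed nonterminal node [X ...] in the tree is produced by exactly one rule application.
Reading the tree off as a leftmost derivation:
  Step 1: S  =>  B A   (applied S -> B A)
  Step 2: B A  =>  B B A   (applied B -> B B)
  Step 3: B B A  =>  b B A   (applied B -> b)
  Step 4: b B A  =>  b B B A   (applied B -> B B)
  Step 5: b B B A  =>  b B B B A   (applied B -> B B)
  Step 6: b B B B A  =>  b B B B B A   (applied B -> B B)
  Step 7: b B B B B A  =>  b b B B B A   (applied B -> b)
  Step 8: b b B B B A  =>  b b b B B A   (applied B -> b)
  Step 9: b b b B B A  =>  b b b B B B A   (applied B -> B B)
  Step 10: b b b B B B A  =>  b b b b B B A   (applied B -> b)
  Step 11: b b b b B B A  =>  b b b b b B A   (applied B -> b)
  Step 12: b b b b b B A  =>  b b b b b b A   (applied B -> b)
  Step 13: b b b b b b A  =>  b b b b b b a   (applied A -> a)
Final yield: b b b b b b a
Total rewrite steps: 13

13


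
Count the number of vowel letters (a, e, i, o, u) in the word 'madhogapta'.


Scanning each character of 'madhogapta':
  Position 1: 'm' -> consonant (running count: 0)
  Position 2: 'a' -> vowel (running count: 1)
  Position 3: 'd' -> consonant (running count: 1)
  Position 4: 'h' -> consonant (running count: 1)
  Position 5: 'o' -> vowel (running count: 2)
  Position 6: 'g' -> consonant (running count: 2)
  Position 7: 'a' -> vowel (running count: 3)
  Position 8: 'p' -> consonant (running count: 3)
  Position 9: 't' -> consonant (running count: 3)
  Position 10: 'a' -> vowel (running count: 4)
Total vowels: 4

4


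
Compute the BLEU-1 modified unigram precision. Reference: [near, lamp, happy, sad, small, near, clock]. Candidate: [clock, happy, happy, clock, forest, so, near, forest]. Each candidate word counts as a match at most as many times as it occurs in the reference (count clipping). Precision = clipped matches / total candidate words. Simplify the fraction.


Reference word counts: {'clock': 1, 'happy': 1, 'lamp': 1, 'near': 2, 'sad': 1, 'small': 1}
Checking each candidate word (with clipping):
  'clock' -> in reference (ref count 1, used 1/1) -> match (matches: 1)
  'happy' -> in reference (ref count 1, used 1/1) -> match (matches: 2)
  'happy' -> ref count 1 already used up (1/1) -> clipped, no match (matches: 2)
  'clock' -> ref count 1 already used up (1/1) -> clipped, no match (matches: 2)
  'forest' -> not in reference -> no match (matches: 2)
  'so' -> not in reference -> no match (matches: 2)
  'near' -> in reference (ref count 2, used 1/2) -> match (matches: 3)
  'forest' -> not in reference -> no match (matches: 3)
Clipped matches: 3, Candidate length: 8
Precision = 3/8

3/8


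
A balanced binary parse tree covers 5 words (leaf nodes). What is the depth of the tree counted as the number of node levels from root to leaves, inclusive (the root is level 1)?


In a balanced binary tree with n leaves the deepest leaf is ceil(log2(n)) edges below the root,
so counting node levels inclusive of root and leaves gives ceil(log2(n)) + 1 levels.
log2(5) = 2.3219
ceil(2.3219) = 3
levels = 3 + 1 = 4

4


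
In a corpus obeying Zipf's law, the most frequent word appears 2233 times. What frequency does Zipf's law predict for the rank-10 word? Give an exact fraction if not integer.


Zipf's law: freq(rank) = f1 / rank
f1 = 2233, rank = 10
freq = 2233 / 10
GCD(2233, 10) = 1
Simplified: 2233/10

2233/10


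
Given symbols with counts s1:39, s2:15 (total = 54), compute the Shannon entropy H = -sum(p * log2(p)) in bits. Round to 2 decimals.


Computing entropy H = -sum(p_i * log2(p_i)):
  s1: p = 39/54 = 0.7222, -p*log2(p) = 0.3391
  s2: p = 15/54 = 0.2778, -p*log2(p) = 0.5133
H = sum of terms = 0.8524
Rounded to 2 decimals: 0.85

0.85


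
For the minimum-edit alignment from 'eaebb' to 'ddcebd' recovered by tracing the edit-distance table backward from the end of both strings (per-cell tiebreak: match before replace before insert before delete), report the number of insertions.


Edit distance = 4. Backtracking from cell (5, 6) with preference match > replace > insert > delete,
then listing the resulting alignment 'eaebb' -> 'ddcebd' left to right:
  Step 1: insert 'd' [insertion #1]
  Step 2: replace e->d
  Step 3: replace a->c
  Step 4: keep 'e'
  Step 5: keep 'b'
  Step 6: replace b->d
Total insertions: 1

1


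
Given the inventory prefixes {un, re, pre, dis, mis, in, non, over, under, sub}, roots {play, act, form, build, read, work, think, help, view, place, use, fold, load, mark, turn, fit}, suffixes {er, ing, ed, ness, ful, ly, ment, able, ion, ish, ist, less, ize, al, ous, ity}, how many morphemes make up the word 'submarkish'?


Segmenting 'submarkish' against the inventory:
  'sub' -> prefix (morpheme 1)
  'mark' -> root (morpheme 2)
  'ish' -> suffix (morpheme 3)
Total morphemes: 3

3


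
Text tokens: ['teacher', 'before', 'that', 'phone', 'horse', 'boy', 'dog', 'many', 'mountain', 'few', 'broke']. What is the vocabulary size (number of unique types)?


Listing all tokens and tracking unique types:
  Token 1: 'teacher' -> NEW (unique so far: 1)
  Token 2: 'before' -> NEW (unique so far: 2)
  Token 3: 'that' -> NEW (unique so far: 3)
  Token 4: 'phone' -> NEW (unique so far: 4)
  Token 5: 'horse' -> NEW (unique so far: 5)
  Token 6: 'boy' -> NEW (unique so far: 6)
  Token 7: 'dog' -> NEW (unique so far: 7)
  Token 8: 'many' -> NEW (unique so far: 8)
  Token 9: 'mountain' -> NEW (unique so far: 9)
  Token 10: 'few' -> NEW (unique so far: 10)
  Token 11: 'broke' -> NEW (unique so far: 11)
Unique types: ('before', 'boy', 'broke', 'dog', 'few', 'horse', 'many', 'mountain', 'phone', 'teacher', 'that')
Vocabulary size: 11

11


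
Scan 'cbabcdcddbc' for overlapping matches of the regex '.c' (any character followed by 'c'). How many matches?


Pattern: .c means any character followed by 'c'.
Scanning 'cbabcdcddbc' position-by-position:
  Pos 0: window 'cb' -> no
  Pos 1: window 'ba' -> no
  Pos 2: window 'ab' -> no
  Pos 3: window 'bc' -> MATCH
  Pos 4: window 'cd' -> no
  Pos 5: window 'dc' -> MATCH
  Pos 6: window 'cd' -> no
  Pos 7: window 'dd' -> no
  Pos 8: window 'db' -> no
  Pos 9: window 'bc' -> MATCH
  Pos 10: window 'c' -> no
Total matches: 3

3


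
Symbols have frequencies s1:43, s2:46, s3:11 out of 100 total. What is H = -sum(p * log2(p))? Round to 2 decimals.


Computing entropy H = -sum(p_i * log2(p_i)):
  s1: p = 43/100 = 0.4300, -p*log2(p) = 0.5236
  s2: p = 46/100 = 0.4600, -p*log2(p) = 0.5153
  s3: p = 11/100 = 0.1100, -p*log2(p) = 0.3503
H = sum of terms = 1.3892
Rounded to 2 decimals: 1.39

1.39


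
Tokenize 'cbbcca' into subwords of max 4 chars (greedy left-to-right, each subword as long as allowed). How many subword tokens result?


'cbbcca' has 6 characters.
Chunking with max size 4:
  Chunk 1: 'cbbc' (positions 0-3)
  Chunk 2: 'ca' (positions 4-5)
Total chunks: ceil(6 / 4) = 2

2


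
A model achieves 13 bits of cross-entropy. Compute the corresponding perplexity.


Perplexity formula: PP = 2^H
H = 13
PP = 2^13
PP = 2^13 = 8192

8192


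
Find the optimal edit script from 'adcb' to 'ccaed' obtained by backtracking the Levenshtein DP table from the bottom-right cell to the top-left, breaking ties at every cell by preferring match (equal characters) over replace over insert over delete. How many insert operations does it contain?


Edit distance = 5. Backtracking from cell (4, 5) with preference match > replace > insert > delete,
then listing the resulting alignment 'adcb' -> 'ccaed' left to right:
  Step 1: insert 'c' [insertion #1]
  Step 2: replace a->c
  Step 3: replace d->a
  Step 4: replace c->e
  Step 5: replace b->d
Total insertions: 1

1


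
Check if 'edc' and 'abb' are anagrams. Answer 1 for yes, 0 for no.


Sort characters of 'edc': 'cde'
Sort characters of 'abb': 'abb'
Sorted forms differ -> they are NOT anagrams
Result: 0

0


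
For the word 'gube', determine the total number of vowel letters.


Scanning each character of 'gube':
  Position 1: 'g' -> consonant (running count: 0)
  Position 2: 'u' -> vowel (running count: 1)
  Position 3: 'b' -> consonant (running count: 1)
  Position 4: 'e' -> vowel (running count: 2)
Total vowels: 2

2


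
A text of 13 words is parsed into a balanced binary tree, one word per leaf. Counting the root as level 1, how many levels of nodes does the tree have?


In a balanced binary tree with n leaves the deepest leaf is ceil(log2(n)) edges below the root,
so counting node levels inclusive of root and leaves gives ceil(log2(n)) + 1 levels.
log2(13) = 3.7004
ceil(3.7004) = 4
levels = 4 + 1 = 5

5


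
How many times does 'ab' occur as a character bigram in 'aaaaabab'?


Scanning 'aaaaabab' for bigram 'ab':
  Position 0: 'aa' -> no
  Position 1: 'aa' -> no
  Position 2: 'aa' -> no
  Position 3: 'aa' -> no
  Position 4: 'ab' -> MATCH
  Position 5: 'ba' -> no
  Position 6: 'ab' -> MATCH
Total matches: 2

2


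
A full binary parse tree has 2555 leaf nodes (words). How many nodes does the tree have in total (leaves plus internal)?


Leaf nodes (terminals): 2555
Internal nodes = n - 1 = 2555 - 1 = 2554
Total = leaves + internal = 2555 + 2554 = 5109

5109


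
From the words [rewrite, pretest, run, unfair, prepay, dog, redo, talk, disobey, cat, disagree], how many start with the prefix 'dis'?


Checking each word for prefix 'dis':
  'rewrite' -> no (count: 0)
  'pretest' -> no (count: 0)
  'run' -> no (count: 0)
  'unfair' -> no (count: 0)
  'prepay' -> no (count: 0)
  'dog' -> no (count: 0)
  'redo' -> no (count: 0)
  'talk' -> no (count: 0)
  'disobey' -> YES, starts with 'dis' (count: 1)
  'cat' -> no (count: 1)
  'disagree' -> YES, starts with 'dis' (count: 2)
Total with prefix 'dis': 2

2


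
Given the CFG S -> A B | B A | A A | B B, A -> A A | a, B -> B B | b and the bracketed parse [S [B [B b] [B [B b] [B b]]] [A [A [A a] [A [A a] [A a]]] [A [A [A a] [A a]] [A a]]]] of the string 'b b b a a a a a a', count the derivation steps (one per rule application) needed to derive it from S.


Every bracketed nonterminal node [X ...] in the tree is produced by exactly one rule application.
Reading the tree off as a leftmost derivation:
  Step 1: S  =>  B A   (applied S -> B A)
  Step 2: B A  =>  B B A   (applied B -> B B)
  Step 3: B B A  =>  b B A   (applied B -> b)
  Step 4: b B A  =>  b B B A   (applied B -> B B)
  Step 5: b B B A  =>  b b B A   (applied B -> b)
  Step 6: b b B A  =>  b b b A   (applied B -> b)
  Step 7: b b b A  =>  b b b A A   (applied A -> A A)
  Step 8: b b b A A  =>  b b b A A A   (applied A -> A A)
  Step 9: b b b A A A  =>  b b b a A A   (applied A -> a)
  Step 10: b b b a A A  =>  b b b a A A A   (applied A -> A A)
  Step 11: b b b a A A A  =>  b b b a a A A   (applied A -> a)
  Step 12: b b b a a A A  =>  b b b a a a A   (applied A -> a)
  Step 13: b b b a a a A  =>  b b b a a a A A   (applied A -> A A)
  Step 14: b b b a a a A A  =>  b b b a a a A A A   (applied A -> A A)
  Step 15: b b b a a a A A A  =>  b b b a a a a A A   (applied A -> a)
  Step 16: b b b a a a a A A  =>  b b b a a a a a A   (applied A -> a)
  Step 17: b b b a a a a a A  =>  b b b a a a a a a   (applied A -> a)
Final yield: b b b a a a a a a
Total rewrite steps: 17

17


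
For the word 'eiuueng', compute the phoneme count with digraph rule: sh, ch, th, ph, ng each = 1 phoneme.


Parsing 'eiuueng' greedily, digraphs first:
  'e' -> vowel phoneme (phonemes so far: 1)
  'i' -> vowel phoneme (phonemes so far: 2)
  'u' -> vowel phoneme (phonemes so far: 3)
  'u' -> vowel phoneme (phonemes so far: 4)
  'e' -> vowel phoneme (phonemes so far: 5)
  'ng' -> digraph (1 consonant phoneme) (phonemes so far: 6)
Total phonemes: 6

6


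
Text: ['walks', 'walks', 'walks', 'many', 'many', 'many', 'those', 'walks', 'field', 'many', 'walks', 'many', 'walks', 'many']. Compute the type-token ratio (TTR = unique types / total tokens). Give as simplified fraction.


Tokens: 14
Unique types: ('field', 'many', 'those', 'walks') = 4
TTR = 4/14
Simplify: divide both by 2 -> 2/7
TTR = 2/7

2/7


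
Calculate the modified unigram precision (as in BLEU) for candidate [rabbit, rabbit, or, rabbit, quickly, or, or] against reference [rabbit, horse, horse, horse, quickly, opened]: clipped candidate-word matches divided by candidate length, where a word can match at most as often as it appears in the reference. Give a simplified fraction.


Reference word counts: {'horse': 3, 'opened': 1, 'quickly': 1, 'rabbit': 1}
Checking each candidate word (with clipping):
  'rabbit' -> in reference (ref count 1, used 1/1) -> match (matches: 1)
  'rabbit' -> ref count 1 already used up (1/1) -> clipped, no match (matches: 1)
  'or' -> not in reference -> no match (matches: 1)
  'rabbit' -> ref count 1 already used up (1/1) -> clipped, no match (matches: 1)
  'quickly' -> in reference (ref count 1, used 1/1) -> match (matches: 2)
  'or' -> not in reference -> no match (matches: 2)
  'or' -> not in reference -> no match (matches: 2)
Clipped matches: 2, Candidate length: 7
Precision = 2/7

2/7


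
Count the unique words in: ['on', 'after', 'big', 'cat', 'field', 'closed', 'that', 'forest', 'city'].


Listing all tokens and tracking unique types:
  Token 1: 'on' -> NEW (unique so far: 1)
  Token 2: 'after' -> NEW (unique so far: 2)
  Token 3: 'big' -> NEW (unique so far: 3)
  Token 4: 'cat' -> NEW (unique so far: 4)
  Token 5: 'field' -> NEW (unique so far: 5)
  Token 6: 'closed' -> NEW (unique so far: 6)
  Token 7: 'that' -> NEW (unique so far: 7)
  Token 8: 'forest' -> NEW (unique so far: 8)
  Token 9: 'city' -> NEW (unique so far: 9)
Unique types: ('after', 'big', 'cat', 'city', 'closed', 'field', 'forest', 'on', 'that')
Vocabulary size: 9

9


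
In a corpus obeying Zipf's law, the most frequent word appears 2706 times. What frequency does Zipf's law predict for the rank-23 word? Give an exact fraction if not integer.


Zipf's law: freq(rank) = f1 / rank
f1 = 2706, rank = 23
freq = 2706 / 23
GCD(2706, 23) = 1
Simplified: 2706/23

2706/23


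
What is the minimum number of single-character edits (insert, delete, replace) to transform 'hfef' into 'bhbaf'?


Building DP table for s1='hfef' (len 4) and s2='bhbaf' (len 5):
       b  h  b  a  f
    0  1  2  3  4  5
  h 1  1  1  2  3  4
  f 2  2  2  2  3  3
  e 3  3  3  3  3  4
  f 4  4  4  4  4  3
Edit distance = dp[4][5] = 3

3


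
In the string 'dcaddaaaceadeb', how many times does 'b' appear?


Scanning 'dcaddaaaceadeb' for 'b':
  Position 13: 'b' -> MATCH (count: 1)
Total occurrences of 'b': 1

1


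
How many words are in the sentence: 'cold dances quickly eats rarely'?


Counting words by splitting on spaces:
  Word 1: 'cold'
  Word 2: 'dances'
  Word 3: 'quickly'
  Word 4: 'eats'
  Word 5: 'rarely'
Total words: 5

5


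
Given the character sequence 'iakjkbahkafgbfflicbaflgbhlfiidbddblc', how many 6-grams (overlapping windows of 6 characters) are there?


String 'iakjkbahkafgbfflicbaflgbhlfiidbddblc' has length L = 36.
Number of overlapping n-grams = L - n + 1
Substituting: 36 - 6 + 1 = 31

31


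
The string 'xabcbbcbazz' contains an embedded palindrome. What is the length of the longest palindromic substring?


Scanning 'xabcbbcbazz' for palindromic substrings.
Substring at positions 1-8: 'abcbbcba'.
Check: reverse('abcbbcba') = 'abcbbcba' -> palindrome confirmed.
Neighbouring characters ('x' / 'z') break symmetry, so it cannot extend further.
No longer palindromic substring exists; longest length = 8

8


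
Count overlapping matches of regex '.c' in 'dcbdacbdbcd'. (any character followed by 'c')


Pattern: .c means any character followed by 'c'.
Scanning 'dcbdacbdbcd' position-by-position:
  Pos 0: window 'dc' -> MATCH
  Pos 1: window 'cb' -> no
  Pos 2: window 'bd' -> no
  Pos 3: window 'da' -> no
  Pos 4: window 'ac' -> MATCH
  Pos 5: window 'cb' -> no
  Pos 6: window 'bd' -> no
  Pos 7: window 'db' -> no
  Pos 8: window 'bc' -> MATCH
  Pos 9: window 'cd' -> no
  Pos 10: window 'd' -> no
Total matches: 3

3


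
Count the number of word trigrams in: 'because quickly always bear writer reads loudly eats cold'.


Word trigrams from [9] words:
  Trigram 1: (because quickly always)
  Trigram 2: (quickly always bear)
  Trigram 3: (always bear writer)
  Trigram 4: (bear writer reads)
  Trigram 5: (writer reads loudly)
  Trigram 6: (reads loudly eats)
  Trigram 7: (loudly eats cold)
Total word trigrams: 9 - 2 = 7

7


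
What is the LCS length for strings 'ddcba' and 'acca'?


DP table for LCS of 'ddcba' and 'acca':
       a  c  c  a
    0  0  0  0  0
  d 0  0  0  0  0
  d 0  0  0  0  0
  c 0  0  1  1  1
  b 0  0  1  1  1
  a 0  1  1  1  2
LCS: 'ca'
LCS length = 2

2


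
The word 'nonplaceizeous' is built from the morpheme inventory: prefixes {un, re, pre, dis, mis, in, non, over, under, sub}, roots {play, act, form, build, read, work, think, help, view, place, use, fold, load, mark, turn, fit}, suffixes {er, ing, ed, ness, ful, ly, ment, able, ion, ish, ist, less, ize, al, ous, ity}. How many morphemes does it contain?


Segmenting 'nonplaceizeous' against the inventory:
  'non' -> prefix (morpheme 1)
  'place' -> root (morpheme 2)
  'ize' -> suffix (morpheme 3)
  'ous' -> suffix (morpheme 4)
Total morphemes: 4

4


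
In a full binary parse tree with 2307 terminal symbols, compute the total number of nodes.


Leaf nodes (terminals): 2307
Internal nodes = n - 1 = 2307 - 1 = 2306
Total = leaves + internal = 2307 + 2306 = 4613

4613


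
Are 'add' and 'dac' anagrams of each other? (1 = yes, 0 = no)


Sort characters of 'add': 'add'
Sort characters of 'dac': 'acd'
Sorted forms differ -> they are NOT anagrams
Result: 0

0


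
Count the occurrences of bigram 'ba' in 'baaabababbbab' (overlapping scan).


Scanning 'baaabababbbab' for bigram 'ba':
  Position 0: 'ba' -> MATCH
  Position 1: 'aa' -> no
  Position 2: 'aa' -> no
  Position 3: 'ab' -> no
  Position 4: 'ba' -> MATCH
  Position 5: 'ab' -> no
  Position 6: 'ba' -> MATCH
  Position 7: 'ab' -> no
  Position 8: 'bb' -> no
  Position 9: 'bb' -> no
  Position 10: 'ba' -> MATCH
  Position 11: 'ab' -> no
Total matches: 4

4


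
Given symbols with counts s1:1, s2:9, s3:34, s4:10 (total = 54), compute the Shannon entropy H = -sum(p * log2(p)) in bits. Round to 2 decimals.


Computing entropy H = -sum(p_i * log2(p_i)):
  s1: p = 1/54 = 0.0185, -p*log2(p) = 0.1066
  s2: p = 9/54 = 0.1667, -p*log2(p) = 0.4308
  s3: p = 34/54 = 0.6296, -p*log2(p) = 0.4202
  s4: p = 10/54 = 0.1852, -p*log2(p) = 0.4505
H = sum of terms = 1.4081
Rounded to 2 decimals: 1.41

1.41


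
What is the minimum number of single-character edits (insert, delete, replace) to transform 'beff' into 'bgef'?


Building DP table for s1='beff' (len 4) and s2='bgef' (len 4):
       b  g  e  f
    0  1  2  3  4
  b 1  0  1  2  3
  e 2  1  1  1  2
  f 3  2  2  2  1
  f 4  3  3  3  2
Edit distance = dp[4][4] = 2

2


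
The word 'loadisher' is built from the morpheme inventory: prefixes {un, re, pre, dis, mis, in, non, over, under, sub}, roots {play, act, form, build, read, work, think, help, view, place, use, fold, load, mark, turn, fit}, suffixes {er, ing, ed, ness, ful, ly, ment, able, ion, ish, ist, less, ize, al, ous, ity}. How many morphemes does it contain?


Segmenting 'loadisher' against the inventory:
  'load' -> root (morpheme 1)
  'ish' -> suffix (morpheme 2)
  'er' -> suffix (morpheme 3)
Total morphemes: 3

3


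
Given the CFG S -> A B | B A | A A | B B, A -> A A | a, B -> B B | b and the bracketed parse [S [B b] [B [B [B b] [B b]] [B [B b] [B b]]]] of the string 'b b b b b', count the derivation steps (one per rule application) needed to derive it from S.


Every bracketed nonterminal node [X ...] in the tree is produced by exactly one rule application.
Reading the tree off as a leftmost derivation:
  Step 1: S  =>  B B   (applied S -> B B)
  Step 2: B B  =>  b B   (applied B -> b)
  Step 3: b B  =>  b B B   (applied B -> B B)
  Step 4: b B B  =>  b B B B   (applied B -> B B)
  Step 5: b B B B  =>  b b B B   (applied B -> b)
  Step 6: b b B B  =>  b b b B   (applied B -> b)
  Step 7: b b b B  =>  b b b B B   (applied B -> B B)
  Step 8: b b b B B  =>  b b b b B   (applied B -> b)
  Step 9: b b b b B  =>  b b b b b   (applied B -> b)
Final yield: b b b b b
Total rewrite steps: 9

9


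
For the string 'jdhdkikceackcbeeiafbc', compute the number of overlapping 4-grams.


String 'jdhdkikceackcbeeiafbc' has length L = 21.
Number of overlapping n-grams = L - n + 1
Substituting: 21 - 4 + 1 = 18

18


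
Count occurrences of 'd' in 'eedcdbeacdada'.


Scanning 'eedcdbeacdada' for 'd':
  Position 2: 'd' -> MATCH (count: 1)
  Position 4: 'd' -> MATCH (count: 2)
  Position 9: 'd' -> MATCH (count: 3)
  Position 11: 'd' -> MATCH (count: 4)
Total occurrences of 'd': 4

4


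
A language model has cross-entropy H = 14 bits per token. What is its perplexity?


Perplexity formula: PP = 2^H
H = 14
PP = 2^14
PP = 2^14 = 16384

16384


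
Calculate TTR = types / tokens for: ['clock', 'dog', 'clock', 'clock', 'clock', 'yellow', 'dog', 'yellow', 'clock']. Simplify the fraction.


Tokens: 9
Unique types: ('clock', 'dog', 'yellow') = 3
TTR = 3/9
Simplify: divide both by 3 -> 1/3
TTR = 1/3

1/3


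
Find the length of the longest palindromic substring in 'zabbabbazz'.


Scanning 'zabbabbazz' for palindromic substrings.
Substring at positions 0-8: 'zabbabbaz'.
Check: reverse('zabbabbaz') = 'zabbabbaz' -> palindrome confirmed.
Neighbouring characters ('-' / 'z') break symmetry, so it cannot extend further.
No longer palindromic substring exists; longest length = 9

9


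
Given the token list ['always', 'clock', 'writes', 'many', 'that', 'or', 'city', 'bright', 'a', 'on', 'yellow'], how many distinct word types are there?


Listing all tokens and tracking unique types:
  Token 1: 'always' -> NEW (unique so far: 1)
  Token 2: 'clock' -> NEW (unique so far: 2)
  Token 3: 'writes' -> NEW (unique so far: 3)
  Token 4: 'many' -> NEW (unique so far: 4)
  Token 5: 'that' -> NEW (unique so far: 5)
  Token 6: 'or' -> NEW (unique so far: 6)
  Token 7: 'city' -> NEW (unique so far: 7)
  Token 8: 'bright' -> NEW (unique so far: 8)
  Token 9: 'a' -> NEW (unique so far: 9)
  Token 10: 'on' -> NEW (unique so far: 10)
  Token 11: 'yellow' -> NEW (unique so far: 11)
Unique types: ('a', 'always', 'bright', 'city', 'clock', 'many', 'on', 'or', 'that', 'writes', 'yellow')
Vocabulary size: 11

11


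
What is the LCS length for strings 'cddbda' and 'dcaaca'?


DP table for LCS of 'cddbda' and 'dcaaca':
       d  c  a  a  c  a
    0  0  0  0  0  0  0
  c 0  0  1  1  1  1  1
  d 0  1  1  1  1  1  1
  d 0  1  1  1  1  1  1
  b 0  1  1  1  1  1  1
  d 0  1  1  1  1  1  1
  a 0  1  1  2  2  2  2
LCS: 'ca'
LCS length = 2

2


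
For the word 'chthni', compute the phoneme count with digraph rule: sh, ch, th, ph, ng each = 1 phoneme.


Parsing 'chthni' greedily, digraphs first:
  'ch' -> digraph (1 consonant phoneme) (phonemes so far: 1)
  'th' -> digraph (1 consonant phoneme) (phonemes so far: 2)
  'n' -> consonant phoneme (phonemes so far: 3)
  'i' -> vowel phoneme (phonemes so far: 4)
Total phonemes: 4

4


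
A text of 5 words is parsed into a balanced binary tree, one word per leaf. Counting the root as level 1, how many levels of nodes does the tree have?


In a balanced binary tree with n leaves the deepest leaf is ceil(log2(n)) edges below the root,
so counting node levels inclusive of root and leaves gives ceil(log2(n)) + 1 levels.
log2(5) = 2.3219
ceil(2.3219) = 3
levels = 3 + 1 = 4

4


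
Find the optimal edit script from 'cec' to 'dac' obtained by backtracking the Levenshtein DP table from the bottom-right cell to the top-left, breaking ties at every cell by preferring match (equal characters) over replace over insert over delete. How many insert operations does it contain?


Edit distance = 2. Backtracking from cell (3, 3) with preference match > replace > insert > delete,
then listing the resulting alignment 'cec' -> 'dac' left to right:
  Step 1: replace c->d
  Step 2: replace e->a
  Step 3: keep 'c'
Total insertions: 0

0


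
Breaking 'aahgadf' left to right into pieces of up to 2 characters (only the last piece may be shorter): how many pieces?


'aahgadf' has 7 characters.
Chunking with max size 2:
  Chunk 1: 'aa' (positions 0-1)
  Chunk 2: 'hg' (positions 2-3)
  Chunk 3: 'ad' (positions 4-5)
  Chunk 4: 'f' (positions 6-6)
Total chunks: ceil(7 / 2) = 4

4


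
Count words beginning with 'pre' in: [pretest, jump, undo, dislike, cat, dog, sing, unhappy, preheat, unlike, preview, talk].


Checking each word for prefix 'pre':
  'pretest' -> YES, starts with 'pre' (count: 1)
  'jump' -> no (count: 1)
  'undo' -> no (count: 1)
  'dislike' -> no (count: 1)
  'cat' -> no (count: 1)
  'dog' -> no (count: 1)
  'sing' -> no (count: 1)
  'unhappy' -> no (count: 1)
  'preheat' -> YES, starts with 'pre' (count: 2)
  'unlike' -> no (count: 2)
  'preview' -> YES, starts with 'pre' (count: 3)
  'talk' -> no (count: 3)
Total with prefix 'pre': 3

3


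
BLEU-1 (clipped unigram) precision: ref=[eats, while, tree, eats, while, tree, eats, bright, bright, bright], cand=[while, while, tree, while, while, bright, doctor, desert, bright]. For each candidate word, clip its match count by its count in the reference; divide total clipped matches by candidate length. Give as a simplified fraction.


Reference word counts: {'bright': 3, 'eats': 3, 'tree': 2, 'while': 2}
Checking each candidate word (with clipping):
  'while' -> in reference (ref count 2, used 1/2) -> match (matches: 1)
  'while' -> in reference (ref count 2, used 2/2) -> match (matches: 2)
  'tree' -> in reference (ref count 2, used 1/2) -> match (matches: 3)
  'while' -> ref count 2 already used up (2/2) -> clipped, no match (matches: 3)
  'while' -> ref count 2 already used up (2/2) -> clipped, no match (matches: 3)
  'bright' -> in reference (ref count 3, used 1/3) -> match (matches: 4)
  'doctor' -> not in reference -> no match (matches: 4)
  'desert' -> not in reference -> no match (matches: 4)
  'bright' -> in reference (ref count 3, used 2/3) -> match (matches: 5)
Clipped matches: 5, Candidate length: 9
Precision = 5/9

5/9


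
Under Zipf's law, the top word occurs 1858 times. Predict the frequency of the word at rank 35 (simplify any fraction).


Zipf's law: freq(rank) = f1 / rank
f1 = 1858, rank = 35
freq = 1858 / 35
GCD(1858, 35) = 1
Simplified: 1858/35

1858/35


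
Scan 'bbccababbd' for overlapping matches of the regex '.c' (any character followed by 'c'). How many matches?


Pattern: .c means any character followed by 'c'.
Scanning 'bbccababbd' position-by-position:
  Pos 0: window 'bb' -> no
  Pos 1: window 'bc' -> MATCH
  Pos 2: window 'cc' -> MATCH
  Pos 3: window 'ca' -> no
  Pos 4: window 'ab' -> no
  Pos 5: window 'ba' -> no
  Pos 6: window 'ab' -> no
  Pos 7: window 'bb' -> no
  Pos 8: window 'bd' -> no
  Pos 9: window 'd' -> no
Total matches: 2

2
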